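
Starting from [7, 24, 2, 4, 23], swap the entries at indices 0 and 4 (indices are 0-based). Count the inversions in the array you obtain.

Positions 0 and 4 hold 7 and 23; after swapping, the array is [23, 24, 2, 4, 7].
Sweep left to right; for each value list the smaller values that follow it:
23 → 2, 4, 7 → 3
24 → 2, 4, 7 → 3
2 → none → 0
4 → none → 0
7 → none → 0
Sum: 3 + 3 + 0 + 0 + 0 = 6

Inversions: 6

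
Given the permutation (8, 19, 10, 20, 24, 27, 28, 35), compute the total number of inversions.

Count, for each position, how many later elements it exceeds:
8: 0
19: 1
10: 0
20: 0
24: 0
27: 0
28: 0
35: 0
Sum: 0 + 1 + 0 + 0 + 0 + 0 + 0 + 0 = 1

Inversions: 1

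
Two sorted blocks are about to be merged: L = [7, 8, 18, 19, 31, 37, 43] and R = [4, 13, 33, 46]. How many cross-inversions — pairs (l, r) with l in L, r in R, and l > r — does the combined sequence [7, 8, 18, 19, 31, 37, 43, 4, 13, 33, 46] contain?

For each element r of the right run, count left-run elements greater than r:
r = 4: 7, 8, 18, 19, 31, 37, 43 → 7
r = 13: 18, 19, 31, 37, 43 → 5
r = 33: 37, 43 → 2
r = 46: none → 0
Cross-inversions: 7 + 5 + 2 + 0 = 14

14 cross-inversions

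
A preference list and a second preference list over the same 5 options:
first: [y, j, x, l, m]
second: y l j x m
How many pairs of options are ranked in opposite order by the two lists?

2

Assign each item its position (1..5) in the first ordering, then rewrite the second ordering as that position sequence:
positions: y→1, j→2, x→3, l→4, m→5
second ordering as positions: [1, 4, 2, 3, 5]
Discordant pairs = inversions in this position sequence.
1: 0
4: 2, 3 → 2
2: 0
3: 0
5: 0
Total: 0 + 2 + 0 + 0 + 0 = 2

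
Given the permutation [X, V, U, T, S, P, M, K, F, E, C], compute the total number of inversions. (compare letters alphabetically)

Count, for each position, how many later elements it exceeds:
X: 10
V: 9
U: 8
T: 7
S: 6
P: 5
M: 4
K: 3
F: 2
E: 1
C: 0
Sum: 10 + 9 + 8 + 7 + 6 + 5 + 4 + 3 + 2 + 1 + 0 = 55

55 out-of-order pairs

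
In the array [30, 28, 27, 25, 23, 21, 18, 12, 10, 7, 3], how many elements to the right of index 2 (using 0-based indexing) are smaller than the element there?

8

The element at index 2 is 27.
Elements after it: 25, 23, 21, 18, 12, 10, 7, 3
Those smaller than 27: 25, 23, 21, 18, 12, 10, 7, 3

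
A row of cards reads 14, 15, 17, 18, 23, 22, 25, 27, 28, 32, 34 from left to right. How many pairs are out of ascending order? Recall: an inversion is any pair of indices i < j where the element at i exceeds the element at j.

Count, for each position, how many later elements it exceeds:
14: 0
15: 0
17: 0
18: 0
23: 1
22: 0
25: 0
27: 0
28: 0
32: 0
34: 0
Sum: 0 + 0 + 0 + 0 + 1 + 0 + 0 + 0 + 0 + 0 + 0 = 1

1 inversion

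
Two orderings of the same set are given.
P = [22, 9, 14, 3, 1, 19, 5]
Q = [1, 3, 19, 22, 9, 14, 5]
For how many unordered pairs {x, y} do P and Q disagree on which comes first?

Assign each item its position (1..7) in the first ordering, then rewrite the second ordering as that position sequence:
positions: 22→1, 9→2, 14→3, 3→4, 1→5, 19→6, 5→7
second ordering as positions: [5, 4, 6, 1, 2, 3, 7]
Discordant pairs = inversions in this position sequence.
5: 4, 1, 2, 3 → 4
4: 1, 2, 3 → 3
6: 1, 2, 3 → 3
1: 0
2: 0
3: 0
7: 0
Total: 4 + 3 + 3 + 0 + 0 + 0 + 0 = 10

10 disagreeing pairs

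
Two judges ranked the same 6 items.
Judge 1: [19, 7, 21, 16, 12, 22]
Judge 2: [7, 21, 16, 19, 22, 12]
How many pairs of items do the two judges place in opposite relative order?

4 discordant pairs

Assign each item its position (1..6) in the first ordering, then rewrite the second ordering as that position sequence:
positions: 19→1, 7→2, 21→3, 16→4, 12→5, 22→6
second ordering as positions: [2, 3, 4, 1, 6, 5]
Discordant pairs = inversions in this position sequence.
2: 1 → 1
3: 1 → 1
4: 1 → 1
1: 0
6: 5 → 1
5: 0
Total: 1 + 1 + 1 + 0 + 1 + 0 = 4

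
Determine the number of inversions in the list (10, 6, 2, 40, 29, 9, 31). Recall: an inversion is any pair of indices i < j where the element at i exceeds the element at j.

There are 8 inversions.

Out-of-order index pairs (1-indexed):
(1,2): 10 > 6
(1,3): 10 > 2
(1,6): 10 > 9
(2,3): 6 > 2
(4,5): 40 > 29
(4,6): 40 > 9
(4,7): 40 > 31
(5,6): 29 > 9
That's 8 pairs.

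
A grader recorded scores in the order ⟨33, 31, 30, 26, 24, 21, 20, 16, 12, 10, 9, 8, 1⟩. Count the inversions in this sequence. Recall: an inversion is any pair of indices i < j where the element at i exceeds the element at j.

Sweep left to right; for each value list the smaller values that follow it:
33: 12
31: 11
30: 10
26: 9
24: 8
21: 7
20: 6
16: 5
12: 4
10: 3
9: 2
8: 1
1: 0
Sum: 12 + 11 + 10 + 9 + 8 + 7 + 6 + 5 + 4 + 3 + 2 + 1 + 0 = 78

78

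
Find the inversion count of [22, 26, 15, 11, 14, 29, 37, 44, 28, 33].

13

Element-by-element contributions:
22: 3
26: 3
15: 2
11: 0
14: 0
29: 1
37: 2
44: 2
28: 0
33: 0
Sum: 3 + 3 + 2 + 0 + 0 + 1 + 2 + 2 + 0 + 0 = 13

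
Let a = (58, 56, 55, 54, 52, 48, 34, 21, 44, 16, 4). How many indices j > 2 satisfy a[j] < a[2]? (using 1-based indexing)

The element at index 2 is 56.
Elements after it: 55, 54, 52, 48, 34, 21, 44, 16, 4
Those smaller than 56: 55, 54, 52, 48, 34, 21, 44, 16, 4

9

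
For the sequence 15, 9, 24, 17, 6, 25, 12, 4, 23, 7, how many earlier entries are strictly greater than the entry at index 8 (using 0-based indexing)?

The element at index 8 is 23.
Elements before it: 15, 9, 24, 17, 6, 25, 12, 4
Those larger than 23: 24, 25

2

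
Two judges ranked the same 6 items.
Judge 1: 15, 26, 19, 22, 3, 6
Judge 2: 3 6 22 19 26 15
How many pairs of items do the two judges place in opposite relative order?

Assign each item its position (1..6) in the first ordering, then rewrite the second ordering as that position sequence:
positions: 15→1, 26→2, 19→3, 22→4, 3→5, 6→6
second ordering as positions: [5, 6, 4, 3, 2, 1]
Discordant pairs = inversions in this position sequence.
5: 4, 3, 2, 1 → 4
6: 4, 3, 2, 1 → 4
4: 3, 2, 1 → 3
3: 2, 1 → 2
2: 1 → 1
1: 0
Total: 4 + 4 + 3 + 2 + 1 + 0 = 14

14 discordant pairs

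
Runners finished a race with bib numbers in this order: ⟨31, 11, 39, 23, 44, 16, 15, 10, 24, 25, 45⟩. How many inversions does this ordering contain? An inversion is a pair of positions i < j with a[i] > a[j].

25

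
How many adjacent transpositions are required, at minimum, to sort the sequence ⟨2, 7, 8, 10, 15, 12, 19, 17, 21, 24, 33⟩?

Swaps: 2

The minimum number of adjacent swaps to sort an array equals its inversion count, since every such swap removes exactly one inversion.
Count inversions — for each element, later elements that are smaller:
2: none → 0
7: none → 0
8: none → 0
10: none → 0
15: 12 → 1
12: none → 0
19: 17 → 1
17: none → 0
21: none → 0
24: none → 0
33: none → 0
Total inversions: 0 + 0 + 0 + 0 + 1 + 0 + 1 + 0 + 0 + 0 + 0 = 2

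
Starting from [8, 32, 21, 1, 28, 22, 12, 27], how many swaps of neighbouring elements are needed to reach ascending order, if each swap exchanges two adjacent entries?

13

Each adjacent swap fixes exactly one inversion, so the minimum swap count equals the number of inversions.
Count inversions — for each element, later elements that are smaller:
8: 1 → 1
32: 21, 1, 28, 22, 12, 27 → 6
21: 1, 12 → 2
1: none → 0
28: 22, 12, 27 → 3
22: 12 → 1
12: none → 0
27: none → 0
Total inversions: 1 + 6 + 2 + 0 + 3 + 1 + 0 + 0 = 13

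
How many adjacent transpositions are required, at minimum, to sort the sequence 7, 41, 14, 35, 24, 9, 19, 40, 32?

Each adjacent swap fixes exactly one inversion, so the minimum swap count equals the number of inversions.
Count inversions — for each element, later elements that are smaller:
7: none → 0
41: 14, 35, 24, 9, 19, 40, 32 → 7
14: 9 → 1
35: 24, 9, 19, 32 → 4
24: 9, 19 → 2
9: none → 0
19: none → 0
40: 32 → 1
32: none → 0
Total inversions: 0 + 7 + 1 + 4 + 2 + 0 + 0 + 1 + 0 = 15

15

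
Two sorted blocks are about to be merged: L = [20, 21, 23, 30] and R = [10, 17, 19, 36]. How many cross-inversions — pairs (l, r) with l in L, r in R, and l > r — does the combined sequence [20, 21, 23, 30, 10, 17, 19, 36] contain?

Count, for every r in R, how many entries of L exceed r:
r = 10: 20, 21, 23, 30 → 4
r = 17: 20, 21, 23, 30 → 4
r = 19: 20, 21, 23, 30 → 4
r = 36: none → 0
Cross-inversions: 4 + 4 + 4 + 0 = 12

There are 12 split inversions.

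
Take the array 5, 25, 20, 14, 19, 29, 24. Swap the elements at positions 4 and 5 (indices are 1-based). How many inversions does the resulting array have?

8

Positions 4 and 5 hold 14 and 19; after swapping, the array is [5, 25, 20, 19, 14, 29, 24].
Element-by-element contributions:
5 → none → 0
25 → 20, 19, 14, 24 → 4
20 → 19, 14 → 2
19 → 14 → 1
14 → none → 0
29 → 24 → 1
24 → none → 0
Sum: 0 + 4 + 2 + 1 + 0 + 1 + 0 = 8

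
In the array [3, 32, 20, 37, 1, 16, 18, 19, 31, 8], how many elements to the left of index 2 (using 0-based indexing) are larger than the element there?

1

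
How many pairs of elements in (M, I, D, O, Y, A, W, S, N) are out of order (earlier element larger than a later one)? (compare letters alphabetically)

There are 15 inversions.

For each element, count later entries that are smaller:
M → I, D, A → 3
I → D, A → 2
D → A → 1
O → A, N → 2
Y → A, W, S, N → 4
A → none → 0
W → S, N → 2
S → N → 1
N → none → 0
Sum: 3 + 2 + 1 + 2 + 4 + 0 + 2 + 1 + 0 = 15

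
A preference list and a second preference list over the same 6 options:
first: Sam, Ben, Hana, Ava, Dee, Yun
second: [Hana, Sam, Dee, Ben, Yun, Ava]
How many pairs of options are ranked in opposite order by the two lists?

Assign each item its position (1..6) in the first ordering, then rewrite the second ordering as that position sequence:
positions: Sam→1, Ben→2, Hana→3, Ava→4, Dee→5, Yun→6
second ordering as positions: [3, 1, 5, 2, 6, 4]
Discordant pairs = inversions in this position sequence.
3: 1, 2 → 2
1: 0
5: 2, 4 → 2
2: 0
6: 4 → 1
4: 0
Total: 2 + 0 + 2 + 0 + 1 + 0 = 5

5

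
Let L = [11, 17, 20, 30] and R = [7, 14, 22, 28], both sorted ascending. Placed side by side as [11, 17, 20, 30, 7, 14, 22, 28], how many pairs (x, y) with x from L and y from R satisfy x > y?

9 split inversions

Count, for every r in R, how many entries of L exceed r:
r = 7: 11, 17, 20, 30 → 4
r = 14: 17, 20, 30 → 3
r = 22: 30 → 1
r = 28: 30 → 1
Cross-inversions: 4 + 3 + 1 + 1 = 9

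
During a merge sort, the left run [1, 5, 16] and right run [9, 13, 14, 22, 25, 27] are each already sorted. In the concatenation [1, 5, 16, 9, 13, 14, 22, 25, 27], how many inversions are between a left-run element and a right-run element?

3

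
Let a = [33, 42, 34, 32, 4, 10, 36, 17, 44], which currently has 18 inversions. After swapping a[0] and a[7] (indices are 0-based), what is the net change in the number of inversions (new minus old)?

Positions 0 and 7 hold 33 and 17; after swapping, the array is [17, 42, 34, 32, 4, 10, 36, 33, 44].
Count, for each position, how many later elements it exceeds:
17 → 4, 10 → 2
42 → 34, 32, 4, 10, 36, 33 → 6
34 → 32, 4, 10, 33 → 4
32 → 4, 10 → 2
4 → none → 0
10 → none → 0
36 → 33 → 1
33 → none → 0
44 → none → 0
Sum: 2 + 6 + 4 + 2 + 0 + 0 + 1 + 0 + 0 = 15
Change: 15 − 18 = -3

-3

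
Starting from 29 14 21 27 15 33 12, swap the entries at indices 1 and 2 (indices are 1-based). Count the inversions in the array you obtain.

11

Positions 1 and 2 hold 29 and 14; after swapping, the array is [14, 29, 21, 27, 15, 33, 12].
Sweep left to right; for each value list the smaller values that follow it:
14 → 12 → 1
29 → 21, 27, 15, 12 → 4
21 → 15, 12 → 2
27 → 15, 12 → 2
15 → 12 → 1
33 → 12 → 1
12 → none → 0
Sum: 1 + 4 + 2 + 2 + 1 + 1 + 0 = 11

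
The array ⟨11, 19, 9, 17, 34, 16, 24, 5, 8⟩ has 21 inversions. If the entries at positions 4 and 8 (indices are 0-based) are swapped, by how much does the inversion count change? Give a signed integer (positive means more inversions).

Positions 4 and 8 hold 34 and 8; after swapping, the array is [11, 19, 9, 17, 8, 16, 24, 5, 34].
Element-by-element contributions:
11: 3
19: 5
9: 2
17: 3
8: 1
16: 1
24: 1
5: 0
34: 0
Sum: 3 + 5 + 2 + 3 + 1 + 1 + 1 + 0 + 0 = 16
Change: 16 − 21 = -5

-5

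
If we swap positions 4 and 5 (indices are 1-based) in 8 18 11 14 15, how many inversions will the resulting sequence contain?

Inversions: 4

Positions 4 and 5 hold 14 and 15; after swapping, the array is [8, 18, 11, 15, 14].
For each element, count later entries that are smaller:
8 → none → 0
18 → 11, 15, 14 → 3
11 → none → 0
15 → 14 → 1
14 → none → 0
Sum: 0 + 3 + 0 + 1 + 0 = 4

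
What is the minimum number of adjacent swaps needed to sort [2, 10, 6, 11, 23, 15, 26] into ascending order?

2 adjacent swaps

The minimum number of adjacent swaps to sort an array equals its inversion count, since every such swap removes exactly one inversion.
Count inversions — for each element, later elements that are smaller:
2: none → 0
10: 6 → 1
6: none → 0
11: none → 0
23: 15 → 1
15: none → 0
26: none → 0
Total inversions: 0 + 1 + 0 + 0 + 1 + 0 + 0 = 2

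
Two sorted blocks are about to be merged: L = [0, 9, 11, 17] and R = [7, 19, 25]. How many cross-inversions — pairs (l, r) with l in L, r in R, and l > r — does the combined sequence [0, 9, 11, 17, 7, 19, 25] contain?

Cross-inversions: 3

Count, for every r in R, how many entries of L exceed r:
r = 7: 9, 11, 17 → 3
r = 19: none → 0
r = 25: none → 0
Cross-inversions: 3 + 0 + 0 = 3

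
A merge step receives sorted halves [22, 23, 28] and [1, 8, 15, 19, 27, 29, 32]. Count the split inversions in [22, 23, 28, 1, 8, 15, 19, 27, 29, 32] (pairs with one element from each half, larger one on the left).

For each element r of the right run, count left-run elements greater than r:
r = 1: 22, 23, 28 → 3
r = 8: 22, 23, 28 → 3
r = 15: 22, 23, 28 → 3
r = 19: 22, 23, 28 → 3
r = 27: 28 → 1
r = 29: none → 0
r = 32: none → 0
Cross-inversions: 3 + 3 + 3 + 3 + 1 + 0 + 0 = 13

13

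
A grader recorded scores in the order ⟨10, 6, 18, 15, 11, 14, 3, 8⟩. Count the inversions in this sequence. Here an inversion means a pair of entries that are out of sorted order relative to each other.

Out-of-order pairs: 17

Element-by-element contributions:
10: 3
6: 1
18: 5
15: 4
11: 2
14: 2
3: 0
8: 0
Sum: 3 + 1 + 5 + 4 + 2 + 2 + 0 + 0 = 17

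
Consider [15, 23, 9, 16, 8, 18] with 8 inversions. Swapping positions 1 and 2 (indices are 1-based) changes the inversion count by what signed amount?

Positions 1 and 2 hold 15 and 23; after swapping, the array is [23, 15, 9, 16, 8, 18].
Element-by-element contributions:
23 → 15, 9, 16, 8, 18 → 5
15 → 9, 8 → 2
9 → 8 → 1
16 → 8 → 1
8 → none → 0
18 → none → 0
Sum: 5 + 2 + 1 + 1 + 0 + 0 = 9
Change: 9 − 8 = +1

+1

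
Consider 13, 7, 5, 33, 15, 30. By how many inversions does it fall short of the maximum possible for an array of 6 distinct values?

Maximum inversions for 6 distinct elements is C(6, 2) = 6·5/2 = 15.
Current inversions — for each element, count later smaller elements:
13: 2
7: 1
5: 0
33: 2
15: 0
30: 0
Current total: 2 + 1 + 0 + 2 + 0 + 0 = 5
Shortfall: 15 − 5 = 10

10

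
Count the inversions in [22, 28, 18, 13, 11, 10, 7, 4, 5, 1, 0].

53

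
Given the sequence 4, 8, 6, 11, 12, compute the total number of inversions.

1

Count, for each position, how many later elements it exceeds:
4 → none → 0
8 → 6 → 1
6 → none → 0
11 → none → 0
12 → none → 0
Sum: 0 + 1 + 0 + 0 + 0 = 1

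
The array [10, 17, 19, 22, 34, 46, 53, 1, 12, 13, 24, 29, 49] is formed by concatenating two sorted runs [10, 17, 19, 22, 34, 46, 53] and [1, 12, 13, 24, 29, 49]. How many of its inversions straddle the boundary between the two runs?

26

Count, for every r in R, how many entries of L exceed r:
r = 1: 10, 17, 19, 22, 34, 46, 53 → 7
r = 12: 17, 19, 22, 34, 46, 53 → 6
r = 13: 17, 19, 22, 34, 46, 53 → 6
r = 24: 34, 46, 53 → 3
r = 29: 34, 46, 53 → 3
r = 49: 53 → 1
Cross-inversions: 7 + 6 + 6 + 3 + 3 + 1 = 26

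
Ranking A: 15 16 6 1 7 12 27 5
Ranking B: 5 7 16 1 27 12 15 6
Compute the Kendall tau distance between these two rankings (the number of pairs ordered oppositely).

Assign each item its position (1..8) in the first ordering, then rewrite the second ordering as that position sequence:
positions: 15→1, 16→2, 6→3, 1→4, 7→5, 12→6, 27→7, 5→8
second ordering as positions: [8, 5, 2, 4, 7, 6, 1, 3]
Discordant pairs = inversions in this position sequence.
8: 5, 2, 4, 7, 6, 1, 3 → 7
5: 2, 4, 1, 3 → 4
2: 1 → 1
4: 1, 3 → 2
7: 6, 1, 3 → 3
6: 1, 3 → 2
1: 0
3: 0
Total: 7 + 4 + 1 + 2 + 3 + 2 + 0 + 0 = 19

19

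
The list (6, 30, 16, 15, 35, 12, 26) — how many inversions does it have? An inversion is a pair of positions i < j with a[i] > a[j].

Count, for each position, how many later elements it exceeds:
6 → none → 0
30 → 16, 15, 12, 26 → 4
16 → 15, 12 → 2
15 → 12 → 1
35 → 12, 26 → 2
12 → none → 0
26 → none → 0
Sum: 0 + 4 + 2 + 1 + 2 + 0 + 0 = 9

9 inversions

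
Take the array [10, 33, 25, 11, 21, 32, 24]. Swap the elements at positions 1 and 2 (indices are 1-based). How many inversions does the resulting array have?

10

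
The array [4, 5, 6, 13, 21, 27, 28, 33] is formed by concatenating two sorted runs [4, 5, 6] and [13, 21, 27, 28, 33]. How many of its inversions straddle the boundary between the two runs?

Count, for every r in R, how many entries of L exceed r:
r = 13: none → 0
r = 21: none → 0
r = 27: none → 0
r = 28: none → 0
r = 33: none → 0
Cross-inversions: 0 + 0 + 0 + 0 + 0 = 0

0 cross-inversions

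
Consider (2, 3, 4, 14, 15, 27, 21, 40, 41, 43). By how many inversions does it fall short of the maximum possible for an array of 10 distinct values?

Maximum inversions for 10 distinct elements is C(10, 2) = 10·9/2 = 45.
Current inversions — for each element, count later smaller elements:
2: 0
3: 0
4: 0
14: 0
15: 0
27: 1
21: 0
40: 0
41: 0
43: 0
Current total: 0 + 0 + 0 + 0 + 0 + 1 + 0 + 0 + 0 + 0 = 1
Shortfall: 45 − 1 = 44

44 inversions short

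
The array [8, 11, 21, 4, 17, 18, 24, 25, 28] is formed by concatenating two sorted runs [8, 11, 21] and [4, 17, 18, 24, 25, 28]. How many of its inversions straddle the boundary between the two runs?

5 split inversions

Count, for every r in R, how many entries of L exceed r:
r = 4: 8, 11, 21 → 3
r = 17: 21 → 1
r = 18: 21 → 1
r = 24: none → 0
r = 25: none → 0
r = 28: none → 0
Cross-inversions: 3 + 1 + 1 + 0 + 0 + 0 = 5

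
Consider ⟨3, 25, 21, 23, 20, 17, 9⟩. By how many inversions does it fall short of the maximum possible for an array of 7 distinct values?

7

Maximum inversions for 7 distinct elements is C(7, 2) = 7·6/2 = 21.
Current inversions — for each element, count later smaller elements:
3: 0
25: 5
21: 3
23: 3
20: 2
17: 1
9: 0
Current total: 0 + 5 + 3 + 3 + 2 + 1 + 0 = 14
Shortfall: 21 − 14 = 7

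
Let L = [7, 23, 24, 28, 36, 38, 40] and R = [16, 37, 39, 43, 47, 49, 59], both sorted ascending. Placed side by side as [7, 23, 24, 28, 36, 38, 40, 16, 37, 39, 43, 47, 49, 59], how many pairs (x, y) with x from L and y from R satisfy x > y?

Cross-inversions: 9

Count, for every r in R, how many entries of L exceed r:
r = 16: 23, 24, 28, 36, 38, 40 → 6
r = 37: 38, 40 → 2
r = 39: 40 → 1
r = 43: none → 0
r = 47: none → 0
r = 49: none → 0
r = 59: none → 0
Cross-inversions: 6 + 2 + 1 + 0 + 0 + 0 + 0 = 9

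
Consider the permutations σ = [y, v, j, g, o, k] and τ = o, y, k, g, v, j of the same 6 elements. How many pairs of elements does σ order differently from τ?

Assign each item its position (1..6) in the first ordering, then rewrite the second ordering as that position sequence:
positions: y→1, v→2, j→3, g→4, o→5, k→6
second ordering as positions: [5, 1, 6, 4, 2, 3]
Discordant pairs = inversions in this position sequence.
5: 1, 4, 2, 3 → 4
1: 0
6: 4, 2, 3 → 3
4: 2, 3 → 2
2: 0
3: 0
Total: 4 + 0 + 3 + 2 + 0 + 0 = 9

9 discordant pairs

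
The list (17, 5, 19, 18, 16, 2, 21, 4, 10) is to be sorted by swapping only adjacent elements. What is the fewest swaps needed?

The minimum number of adjacent swaps to sort an array equals its inversion count, since every such swap removes exactly one inversion.
Count inversions — for each element, later elements that are smaller:
17: 5, 16, 2, 4, 10 → 5
5: 2, 4 → 2
19: 18, 16, 2, 4, 10 → 5
18: 16, 2, 4, 10 → 4
16: 2, 4, 10 → 3
2: none → 0
21: 4, 10 → 2
4: none → 0
10: none → 0
Total inversions: 5 + 2 + 5 + 4 + 3 + 0 + 2 + 0 + 0 = 21

21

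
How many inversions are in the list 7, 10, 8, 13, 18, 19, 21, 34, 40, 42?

There is 1 inversion.

For each element, count later entries that are smaller:
7: 0
10: 1
8: 0
13: 0
18: 0
19: 0
21: 0
34: 0
40: 0
42: 0
Sum: 0 + 1 + 0 + 0 + 0 + 0 + 0 + 0 + 0 + 0 = 1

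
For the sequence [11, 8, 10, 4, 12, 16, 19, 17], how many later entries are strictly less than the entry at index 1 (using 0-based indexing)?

1

The element at index 1 is 8.
Elements after it: 10, 4, 12, 16, 19, 17
Those smaller than 8: 4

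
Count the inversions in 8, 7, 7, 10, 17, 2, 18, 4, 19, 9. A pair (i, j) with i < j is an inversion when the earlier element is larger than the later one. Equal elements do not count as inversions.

Sweep left to right; for each value list the smaller values that follow it:
8 → 7, 7, 2, 4 → 4
7 → 2, 4 → 2
7 → 2, 4 → 2
10 → 2, 4, 9 → 3
17 → 2, 4, 9 → 3
2 → none → 0
18 → 4, 9 → 2
4 → none → 0
19 → 9 → 1
9 → none → 0
Sum: 4 + 2 + 2 + 3 + 3 + 0 + 2 + 0 + 1 + 0 = 17

17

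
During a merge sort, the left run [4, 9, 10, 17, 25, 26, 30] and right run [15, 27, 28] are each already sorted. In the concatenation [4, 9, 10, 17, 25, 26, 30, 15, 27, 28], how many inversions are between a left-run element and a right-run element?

6 split inversions

For each element r of the right run, count left-run elements greater than r:
r = 15: 17, 25, 26, 30 → 4
r = 27: 30 → 1
r = 28: 30 → 1
Cross-inversions: 4 + 1 + 1 = 6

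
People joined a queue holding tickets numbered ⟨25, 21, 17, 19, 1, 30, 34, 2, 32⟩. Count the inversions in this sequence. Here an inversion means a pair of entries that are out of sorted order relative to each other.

16 out-of-order pairs

For each element, count later entries that are smaller:
25 → 21, 17, 19, 1, 2 → 5
21 → 17, 19, 1, 2 → 4
17 → 1, 2 → 2
19 → 1, 2 → 2
1 → none → 0
30 → 2 → 1
34 → 2, 32 → 2
2 → none → 0
32 → none → 0
Sum: 5 + 4 + 2 + 2 + 0 + 1 + 2 + 0 + 0 = 16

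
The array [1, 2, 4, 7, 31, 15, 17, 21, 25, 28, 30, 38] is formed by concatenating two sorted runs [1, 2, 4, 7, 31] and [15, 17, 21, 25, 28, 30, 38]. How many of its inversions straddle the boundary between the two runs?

Take each right-half value and tally the left-half values above it:
r = 15: 31 → 1
r = 17: 31 → 1
r = 21: 31 → 1
r = 25: 31 → 1
r = 28: 31 → 1
r = 30: 31 → 1
r = 38: none → 0
Cross-inversions: 1 + 1 + 1 + 1 + 1 + 1 + 0 = 6

6 cross-inversions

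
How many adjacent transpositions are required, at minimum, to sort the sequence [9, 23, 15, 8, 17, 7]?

10

The minimum number of adjacent swaps to sort an array equals its inversion count, since every such swap removes exactly one inversion.
Count inversions — for each element, later elements that are smaller:
9: 8, 7 → 2
23: 15, 8, 17, 7 → 4
15: 8, 7 → 2
8: 7 → 1
17: 7 → 1
7: none → 0
Total inversions: 2 + 4 + 2 + 1 + 1 + 0 = 10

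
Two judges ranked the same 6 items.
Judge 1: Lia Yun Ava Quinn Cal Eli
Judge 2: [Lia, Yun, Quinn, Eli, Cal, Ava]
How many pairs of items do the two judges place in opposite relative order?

Assign each item its position (1..6) in the first ordering, then rewrite the second ordering as that position sequence:
positions: Lia→1, Yun→2, Ava→3, Quinn→4, Cal→5, Eli→6
second ordering as positions: [1, 2, 4, 6, 5, 3]
Discordant pairs = inversions in this position sequence.
1: 0
2: 0
4: 3 → 1
6: 5, 3 → 2
5: 3 → 1
3: 0
Total: 0 + 0 + 1 + 2 + 1 + 0 = 4

There are 4 discordant pairs.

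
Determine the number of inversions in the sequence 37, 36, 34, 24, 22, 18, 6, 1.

Count, for each position, how many later elements it exceeds:
37 → 36, 34, 24, 22, 18, 6, 1 → 7
36 → 34, 24, 22, 18, 6, 1 → 6
34 → 24, 22, 18, 6, 1 → 5
24 → 22, 18, 6, 1 → 4
22 → 18, 6, 1 → 3
18 → 6, 1 → 2
6 → 1 → 1
1 → none → 0
Sum: 7 + 6 + 5 + 4 + 3 + 2 + 1 + 0 = 28

Out-of-order pairs: 28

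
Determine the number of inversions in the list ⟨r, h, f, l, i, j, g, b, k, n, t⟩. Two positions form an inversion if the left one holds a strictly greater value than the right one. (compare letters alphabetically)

Count, for each position, how many later elements it exceeds:
r → h, f, l, i, j, g, b, k, n → 9
h → f, g, b → 3
f → b → 1
l → i, j, g, b, k → 5
i → g, b → 2
j → g, b → 2
g → b → 1
b → none → 0
k → none → 0
n → none → 0
t → none → 0
Sum: 9 + 3 + 1 + 5 + 2 + 2 + 1 + 0 + 0 + 0 + 0 = 23

23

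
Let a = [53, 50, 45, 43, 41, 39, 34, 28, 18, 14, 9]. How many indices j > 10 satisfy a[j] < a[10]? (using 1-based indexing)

The element at index 10 is 14.
Elements after it: 9
Those smaller than 14: 9

1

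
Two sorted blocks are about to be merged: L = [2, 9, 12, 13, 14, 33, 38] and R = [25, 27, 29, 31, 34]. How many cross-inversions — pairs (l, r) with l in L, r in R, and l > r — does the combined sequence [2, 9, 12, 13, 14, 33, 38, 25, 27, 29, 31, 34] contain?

There are 9 cross-inversions.

For each element r of the right run, count left-run elements greater than r:
r = 25: 33, 38 → 2
r = 27: 33, 38 → 2
r = 29: 33, 38 → 2
r = 31: 33, 38 → 2
r = 34: 38 → 1
Cross-inversions: 2 + 2 + 2 + 2 + 1 = 9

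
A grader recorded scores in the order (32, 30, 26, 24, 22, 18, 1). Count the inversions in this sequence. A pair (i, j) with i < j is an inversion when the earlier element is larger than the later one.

21

Count, for each position, how many later elements it exceeds:
32 → 30, 26, 24, 22, 18, 1 → 6
30 → 26, 24, 22, 18, 1 → 5
26 → 24, 22, 18, 1 → 4
24 → 22, 18, 1 → 3
22 → 18, 1 → 2
18 → 1 → 1
1 → none → 0
Sum: 6 + 5 + 4 + 3 + 2 + 1 + 0 = 21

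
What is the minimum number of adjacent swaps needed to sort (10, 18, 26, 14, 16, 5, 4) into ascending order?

15 swaps

Minimum adjacent swaps = number of inversions (each swap of adjacent out-of-order elements removes one inversion and no swap can remove more).
Count inversions — for each element, later elements that are smaller:
10: 5, 4 → 2
18: 14, 16, 5, 4 → 4
26: 14, 16, 5, 4 → 4
14: 5, 4 → 2
16: 5, 4 → 2
5: 4 → 1
4: none → 0
Total inversions: 2 + 4 + 4 + 2 + 2 + 1 + 0 = 15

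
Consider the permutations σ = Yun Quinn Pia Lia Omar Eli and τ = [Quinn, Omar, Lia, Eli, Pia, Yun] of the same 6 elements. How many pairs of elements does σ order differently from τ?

Assign each item its position (1..6) in the first ordering, then rewrite the second ordering as that position sequence:
positions: Yun→1, Quinn→2, Pia→3, Lia→4, Omar→5, Eli→6
second ordering as positions: [2, 5, 4, 6, 3, 1]
Discordant pairs = inversions in this position sequence.
2: 1 → 1
5: 4, 3, 1 → 3
4: 3, 1 → 2
6: 3, 1 → 2
3: 1 → 1
1: 0
Total: 1 + 3 + 2 + 2 + 1 + 0 = 9

9 discordant pairs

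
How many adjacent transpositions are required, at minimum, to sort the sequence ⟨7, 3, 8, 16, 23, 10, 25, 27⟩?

The minimum number of adjacent swaps to sort an array equals its inversion count, since every such swap removes exactly one inversion.
Count inversions — for each element, later elements that are smaller:
7: 3 → 1
3: none → 0
8: none → 0
16: 10 → 1
23: 10 → 1
10: none → 0
25: none → 0
27: none → 0
Total inversions: 1 + 0 + 0 + 1 + 1 + 0 + 0 + 0 = 3

Swaps: 3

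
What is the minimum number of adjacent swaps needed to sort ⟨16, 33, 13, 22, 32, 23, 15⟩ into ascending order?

11 adjacent swaps

Minimum adjacent swaps = number of inversions (each swap of adjacent out-of-order elements removes one inversion and no swap can remove more).
Count inversions — for each element, later elements that are smaller:
16: 13, 15 → 2
33: 13, 22, 32, 23, 15 → 5
13: none → 0
22: 15 → 1
32: 23, 15 → 2
23: 15 → 1
15: none → 0
Total inversions: 2 + 5 + 0 + 1 + 2 + 1 + 0 = 11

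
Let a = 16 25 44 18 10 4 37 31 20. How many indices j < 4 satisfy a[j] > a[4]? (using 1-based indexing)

The element at index 4 is 18.
Elements before it: 16, 25, 44
Those larger than 18: 25, 44

2 such elements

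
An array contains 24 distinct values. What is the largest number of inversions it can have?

The maximum occurs when the array is in strictly decreasing order: every one of the C(24, 2) pairs is inverted.
C(24, 2) = 24·23/2 = 276

276 inversions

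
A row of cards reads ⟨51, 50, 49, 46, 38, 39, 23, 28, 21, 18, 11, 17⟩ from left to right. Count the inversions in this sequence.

Element-by-element contributions:
51: 11
50: 10
49: 9
46: 8
38: 6
39: 6
23: 4
28: 4
21: 3
18: 2
11: 0
17: 0
Sum: 11 + 10 + 9 + 8 + 6 + 6 + 4 + 4 + 3 + 2 + 0 + 0 = 63

63 inversions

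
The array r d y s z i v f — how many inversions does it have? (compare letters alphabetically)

14 out-of-order pairs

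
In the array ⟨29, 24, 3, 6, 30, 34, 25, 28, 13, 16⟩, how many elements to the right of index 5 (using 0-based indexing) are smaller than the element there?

4 such elements

The element at index 5 is 34.
Elements after it: 25, 28, 13, 16
Those smaller than 34: 25, 28, 13, 16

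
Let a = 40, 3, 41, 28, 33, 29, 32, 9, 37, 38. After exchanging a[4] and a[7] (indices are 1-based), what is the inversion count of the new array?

24 inversions

Positions 4 and 7 hold 28 and 32; after swapping, the array is [40, 3, 41, 32, 33, 29, 28, 9, 37, 38].
For each element, count later entries that are smaller:
40 → 3, 32, 33, 29, 28, 9, 37, 38 → 8
3 → none → 0
41 → 32, 33, 29, 28, 9, 37, 38 → 7
32 → 29, 28, 9 → 3
33 → 29, 28, 9 → 3
29 → 28, 9 → 2
28 → 9 → 1
9 → none → 0
37 → none → 0
38 → none → 0
Sum: 8 + 0 + 7 + 3 + 3 + 2 + 1 + 0 + 0 + 0 = 24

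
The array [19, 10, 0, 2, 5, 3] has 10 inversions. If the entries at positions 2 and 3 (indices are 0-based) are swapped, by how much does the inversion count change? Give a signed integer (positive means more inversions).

Positions 2 and 3 hold 0 and 2; after swapping, the array is [19, 10, 2, 0, 5, 3].
For each element, count later entries that are smaller:
19 → 10, 2, 0, 5, 3 → 5
10 → 2, 0, 5, 3 → 4
2 → 0 → 1
0 → none → 0
5 → 3 → 1
3 → none → 0
Sum: 5 + 4 + 1 + 0 + 1 + 0 = 11
Change: 11 − 10 = +1

+1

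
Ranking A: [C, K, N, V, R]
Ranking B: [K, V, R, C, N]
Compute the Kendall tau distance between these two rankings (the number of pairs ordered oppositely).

Assign each item its position (1..5) in the first ordering, then rewrite the second ordering as that position sequence:
positions: C→1, K→2, N→3, V→4, R→5
second ordering as positions: [2, 4, 5, 1, 3]
Discordant pairs = inversions in this position sequence.
2: 1 → 1
4: 1, 3 → 2
5: 1, 3 → 2
1: 0
3: 0
Total: 1 + 2 + 2 + 0 + 0 = 5

5 discordant pairs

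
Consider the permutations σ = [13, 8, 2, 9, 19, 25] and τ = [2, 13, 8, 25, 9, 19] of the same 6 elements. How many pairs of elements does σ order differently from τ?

Assign each item its position (1..6) in the first ordering, then rewrite the second ordering as that position sequence:
positions: 13→1, 8→2, 2→3, 9→4, 19→5, 25→6
second ordering as positions: [3, 1, 2, 6, 4, 5]
Discordant pairs = inversions in this position sequence.
3: 1, 2 → 2
1: 0
2: 0
6: 4, 5 → 2
4: 0
5: 0
Total: 2 + 0 + 0 + 2 + 0 + 0 = 4

4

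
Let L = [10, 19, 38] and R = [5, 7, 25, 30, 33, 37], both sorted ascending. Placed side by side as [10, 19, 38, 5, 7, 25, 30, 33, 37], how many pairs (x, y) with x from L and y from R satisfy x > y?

Count, for every r in R, how many entries of L exceed r:
r = 5: 10, 19, 38 → 3
r = 7: 10, 19, 38 → 3
r = 25: 38 → 1
r = 30: 38 → 1
r = 33: 38 → 1
r = 37: 38 → 1
Cross-inversions: 3 + 3 + 1 + 1 + 1 + 1 = 10

10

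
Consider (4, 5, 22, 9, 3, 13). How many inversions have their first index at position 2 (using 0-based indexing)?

3 such elements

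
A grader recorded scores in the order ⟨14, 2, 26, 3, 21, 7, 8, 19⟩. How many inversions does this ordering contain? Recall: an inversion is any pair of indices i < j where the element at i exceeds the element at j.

12 inversions

For each element, count later entries that are smaller:
14: 4
2: 0
26: 5
3: 0
21: 3
7: 0
8: 0
19: 0
Sum: 4 + 0 + 5 + 0 + 3 + 0 + 0 + 0 = 12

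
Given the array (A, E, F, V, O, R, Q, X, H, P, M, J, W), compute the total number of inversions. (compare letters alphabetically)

For each element, count later entries that are smaller:
A: 0
E: 0
F: 0
V: 7
O: 3
R: 5
Q: 4
X: 5
H: 0
P: 2
M: 1
J: 0
W: 0
Sum: 0 + 0 + 0 + 7 + 3 + 5 + 4 + 5 + 0 + 2 + 1 + 0 + 0 = 27

Inversions: 27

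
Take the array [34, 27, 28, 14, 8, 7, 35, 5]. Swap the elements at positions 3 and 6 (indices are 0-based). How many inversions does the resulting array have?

Positions 3 and 6 hold 14 and 35; after swapping, the array is [34, 27, 28, 35, 8, 7, 14, 5].
Sweep left to right; for each value list the smaller values that follow it:
34 → 27, 28, 8, 7, 14, 5 → 6
27 → 8, 7, 14, 5 → 4
28 → 8, 7, 14, 5 → 4
35 → 8, 7, 14, 5 → 4
8 → 7, 5 → 2
7 → 5 → 1
14 → 5 → 1
5 → none → 0
Sum: 6 + 4 + 4 + 4 + 2 + 1 + 1 + 0 = 22

Inversions: 22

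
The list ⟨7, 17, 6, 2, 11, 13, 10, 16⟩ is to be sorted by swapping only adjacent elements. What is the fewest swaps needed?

Each adjacent swap fixes exactly one inversion, so the minimum swap count equals the number of inversions.
Count inversions — for each element, later elements that are smaller:
7: 6, 2 → 2
17: 6, 2, 11, 13, 10, 16 → 6
6: 2 → 1
2: none → 0
11: 10 → 1
13: 10 → 1
10: none → 0
16: none → 0
Total inversions: 2 + 6 + 1 + 0 + 1 + 1 + 0 + 0 = 11

11 swaps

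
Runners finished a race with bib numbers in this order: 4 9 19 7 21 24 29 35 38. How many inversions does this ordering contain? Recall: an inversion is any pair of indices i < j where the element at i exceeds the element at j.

2 out-of-order pairs

For each element, count later entries that are smaller:
4: 0
9: 1
19: 1
7: 0
21: 0
24: 0
29: 0
35: 0
38: 0
Sum: 0 + 1 + 1 + 0 + 0 + 0 + 0 + 0 + 0 = 2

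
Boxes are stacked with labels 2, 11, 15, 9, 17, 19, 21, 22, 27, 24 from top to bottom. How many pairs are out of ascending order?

Sweep left to right; for each value list the smaller values that follow it:
2: 0
11: 1
15: 1
9: 0
17: 0
19: 0
21: 0
22: 0
27: 1
24: 0
Sum: 0 + 1 + 1 + 0 + 0 + 0 + 0 + 0 + 1 + 0 = 3

3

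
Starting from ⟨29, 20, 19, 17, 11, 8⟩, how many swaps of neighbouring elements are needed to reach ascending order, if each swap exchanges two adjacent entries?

There are 15 adjacent swaps.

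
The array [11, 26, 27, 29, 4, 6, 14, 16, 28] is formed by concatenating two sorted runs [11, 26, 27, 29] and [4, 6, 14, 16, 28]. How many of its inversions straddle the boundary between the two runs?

Count, for every r in R, how many entries of L exceed r:
r = 4: 11, 26, 27, 29 → 4
r = 6: 11, 26, 27, 29 → 4
r = 14: 26, 27, 29 → 3
r = 16: 26, 27, 29 → 3
r = 28: 29 → 1
Cross-inversions: 4 + 4 + 3 + 3 + 1 = 15

15 split inversions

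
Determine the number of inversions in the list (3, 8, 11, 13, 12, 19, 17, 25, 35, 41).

Element-by-element contributions:
3: 0
8: 0
11: 0
13: 1
12: 0
19: 1
17: 0
25: 0
35: 0
41: 0
Sum: 0 + 0 + 0 + 1 + 0 + 1 + 0 + 0 + 0 + 0 = 2

2 out-of-order pairs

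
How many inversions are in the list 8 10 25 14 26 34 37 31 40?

3 out-of-order pairs

Sweep left to right; for each value list the smaller values that follow it:
8: 0
10: 0
25: 1
14: 0
26: 0
34: 1
37: 1
31: 0
40: 0
Sum: 0 + 0 + 1 + 0 + 0 + 1 + 1 + 0 + 0 = 3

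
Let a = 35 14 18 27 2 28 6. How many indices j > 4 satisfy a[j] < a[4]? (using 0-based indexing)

The element at index 4 is 2.
Elements after it: 28, 6
None of them are smaller than 2.

0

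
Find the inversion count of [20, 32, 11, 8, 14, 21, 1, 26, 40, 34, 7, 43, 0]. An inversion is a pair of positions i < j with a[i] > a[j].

Element-by-element contributions:
20 → 11, 8, 14, 1, 7, 0 → 6
32 → 11, 8, 14, 21, 1, 26, 7, 0 → 8
11 → 8, 1, 7, 0 → 4
8 → 1, 7, 0 → 3
14 → 1, 7, 0 → 3
21 → 1, 7, 0 → 3
1 → 0 → 1
26 → 7, 0 → 2
40 → 34, 7, 0 → 3
34 → 7, 0 → 2
7 → 0 → 1
43 → 0 → 1
0 → none → 0
Sum: 6 + 8 + 4 + 3 + 3 + 3 + 1 + 2 + 3 + 2 + 1 + 1 + 0 = 37

37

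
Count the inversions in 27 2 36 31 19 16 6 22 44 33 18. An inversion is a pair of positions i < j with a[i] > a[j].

Count, for each position, how many later elements it exceeds:
27: 6
2: 0
36: 7
31: 5
19: 3
16: 1
6: 0
22: 1
44: 2
33: 1
18: 0
Sum: 6 + 0 + 7 + 5 + 3 + 1 + 0 + 1 + 2 + 1 + 0 = 26

26 inversions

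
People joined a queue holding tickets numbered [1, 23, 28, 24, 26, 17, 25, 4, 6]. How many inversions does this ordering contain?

Sweep left to right; for each value list the smaller values that follow it:
1 → none → 0
23 → 17, 4, 6 → 3
28 → 24, 26, 17, 25, 4, 6 → 6
24 → 17, 4, 6 → 3
26 → 17, 25, 4, 6 → 4
17 → 4, 6 → 2
25 → 4, 6 → 2
4 → none → 0
6 → none → 0
Sum: 0 + 3 + 6 + 3 + 4 + 2 + 2 + 0 + 0 = 20

20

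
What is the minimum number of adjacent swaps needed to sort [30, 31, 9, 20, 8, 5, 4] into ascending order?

19

Minimum adjacent swaps = number of inversions (each swap of adjacent out-of-order elements removes one inversion and no swap can remove more).
Count inversions — for each element, later elements that are smaller:
30: 9, 20, 8, 5, 4 → 5
31: 9, 20, 8, 5, 4 → 5
9: 8, 5, 4 → 3
20: 8, 5, 4 → 3
8: 5, 4 → 2
5: 4 → 1
4: none → 0
Total inversions: 5 + 5 + 3 + 3 + 2 + 1 + 0 = 19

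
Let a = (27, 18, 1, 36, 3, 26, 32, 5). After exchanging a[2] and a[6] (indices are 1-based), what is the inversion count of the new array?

15 inversions

Positions 2 and 6 hold 18 and 26; after swapping, the array is [27, 26, 1, 36, 3, 18, 32, 5].
Count, for each position, how many later elements it exceeds:
27 → 26, 1, 3, 18, 5 → 5
26 → 1, 3, 18, 5 → 4
1 → none → 0
36 → 3, 18, 32, 5 → 4
3 → none → 0
18 → 5 → 1
32 → 5 → 1
5 → none → 0
Sum: 5 + 4 + 0 + 4 + 0 + 1 + 1 + 0 = 15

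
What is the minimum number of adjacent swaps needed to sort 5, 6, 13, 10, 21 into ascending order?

Minimum adjacent swaps = number of inversions (each swap of adjacent out-of-order elements removes one inversion and no swap can remove more).
Count inversions — for each element, later elements that are smaller:
5: none → 0
6: none → 0
13: 10 → 1
10: none → 0
21: none → 0
Total inversions: 0 + 0 + 1 + 0 + 0 = 1

1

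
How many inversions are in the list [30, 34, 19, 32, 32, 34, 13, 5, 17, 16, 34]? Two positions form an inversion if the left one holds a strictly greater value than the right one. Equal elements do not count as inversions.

Sweep left to right; for each value list the smaller values that follow it:
30 → 19, 13, 5, 17, 16 → 5
34 → 19, 32, 32, 13, 5, 17, 16 → 7
19 → 13, 5, 17, 16 → 4
32 → 13, 5, 17, 16 → 4
32 → 13, 5, 17, 16 → 4
34 → 13, 5, 17, 16 → 4
13 → 5 → 1
5 → none → 0
17 → 16 → 1
16 → none → 0
34 → none → 0
Sum: 5 + 7 + 4 + 4 + 4 + 4 + 1 + 0 + 1 + 0 + 0 = 30

Out-of-order pairs: 30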